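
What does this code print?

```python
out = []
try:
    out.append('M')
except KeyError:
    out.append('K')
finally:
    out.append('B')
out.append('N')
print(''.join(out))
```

Execution trace: 'M' (try body, no exception) → 'B' (finally) → 'N' (after the try/except). Output: MBN

Answer: MBN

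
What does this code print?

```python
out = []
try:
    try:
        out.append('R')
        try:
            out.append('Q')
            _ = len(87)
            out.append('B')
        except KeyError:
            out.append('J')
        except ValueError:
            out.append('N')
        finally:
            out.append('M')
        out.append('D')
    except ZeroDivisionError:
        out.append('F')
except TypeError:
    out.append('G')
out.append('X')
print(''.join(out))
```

Execution trace: 'R' (try body) → 'Q' (inner try body) → 'M' (inner finally) → 'G' (outer except TypeError) → 'X' (after the try/except). Output: RQMGX

Answer: RQMGX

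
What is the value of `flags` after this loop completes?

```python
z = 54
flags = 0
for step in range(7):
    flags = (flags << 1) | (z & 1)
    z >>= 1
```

Reverse lowest 7 bits of 54
`flags` takes the values: 0 → 1 → 3 → 6 → 13 → 27 → 54

Answer: 54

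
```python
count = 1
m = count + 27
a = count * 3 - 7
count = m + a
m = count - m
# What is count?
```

Trace:
`count = 1` → count = 1
`m = count + 27` → m = 28
`a = count * 3 - 7` → a = -4
`count = m + a` → count = 24
`m = count - m` → m = -4
So count = 24

Answer: 24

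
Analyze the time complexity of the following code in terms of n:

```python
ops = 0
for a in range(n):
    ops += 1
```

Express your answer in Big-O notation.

Each loop level contributes: n. Multiplying the contributions gives O(n).

Answer: O(n)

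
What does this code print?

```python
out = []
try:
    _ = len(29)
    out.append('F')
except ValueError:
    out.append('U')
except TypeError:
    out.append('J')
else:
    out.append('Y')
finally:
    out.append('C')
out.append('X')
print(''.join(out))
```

Execution trace: 'J' (except TypeError) → 'C' (finally) → 'X' (after the try/except). Output: JCX

Answer: JCX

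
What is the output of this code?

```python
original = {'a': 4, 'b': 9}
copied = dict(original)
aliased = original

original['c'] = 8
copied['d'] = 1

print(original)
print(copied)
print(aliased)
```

Key concept: dict() creates copy, assignment creates alias.
Step by step:
`original = {'a': 4, 'b': 9}` → original = {'a': 4, 'b': 9}
`copied = dict(original)` → copied = {'a': 4, 'b': 9}
`aliased = original` → aliased = {'a': 4, 'b': 9} (same object as original)
`original['c'] = 8` → original = {'a': 4, 'b': 9, 'c': 8} (same object as aliased); aliased = {'a': 4, 'b': 9, 'c': 8} (same object as original)
`copied['d'] = 1` → copied = {'a': 4, 'b': 9, 'd': 1}
`print(original)` → prints {'a': 4, 'b': 9, 'c': 8}
`print(copied)` → prints {'a': 4, 'b': 9, 'd': 1}
`print(aliased)` → prints {'a': 4, 'b': 9, 'c': 8}

Answer:
{'a': 4, 'b': 9, 'c': 8}
{'a': 4, 'b': 9, 'd': 1}
{'a': 4, 'b': 9, 'c': 8}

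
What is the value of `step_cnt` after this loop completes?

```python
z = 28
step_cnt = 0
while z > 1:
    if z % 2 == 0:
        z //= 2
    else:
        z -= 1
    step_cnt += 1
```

Steps to reduce 28 to 1
`step_cnt` takes the values: 0 → 1 → 2 → 3 → 4 → 5 → 6

Answer: 6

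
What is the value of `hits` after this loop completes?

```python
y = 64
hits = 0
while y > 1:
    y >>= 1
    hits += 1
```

Count right shifts until 1
`hits` takes the values: 0 → 1 → 2 → 3 → 4 → 5 → 6

Answer: 6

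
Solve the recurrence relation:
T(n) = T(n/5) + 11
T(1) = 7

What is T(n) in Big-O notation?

Each step divides n by 5 and adds 11. After log_5(n) steps we reach T(1)=7. So T(n) = 11·log_5(n) + 7 = O(log n).

Answer: O(log n)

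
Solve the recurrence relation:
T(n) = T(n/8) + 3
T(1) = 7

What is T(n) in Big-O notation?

Each step divides n by 8 and adds 3. After log_8(n) steps we reach T(1)=7. So T(n) = 3·log_8(n) + 7 = O(log n).

Answer: O(log n)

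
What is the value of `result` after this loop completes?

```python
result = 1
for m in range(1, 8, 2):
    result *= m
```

Product of 1, 3, 5, ... up to 7
`result` takes the values: 1 → 3 → 15 → 105

Answer: 105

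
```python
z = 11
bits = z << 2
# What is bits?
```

Trace:
`z = 11` → z = 11
`bits = z << 2` → bits = 44
So bits = 44

Answer: 44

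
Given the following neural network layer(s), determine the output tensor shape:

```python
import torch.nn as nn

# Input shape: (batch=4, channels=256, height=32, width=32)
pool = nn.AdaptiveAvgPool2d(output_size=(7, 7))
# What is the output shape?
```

Input: (4, 256, 32, 32) -> Output: (4, 256, 7, 7)

Answer: (4, 256, 7, 7)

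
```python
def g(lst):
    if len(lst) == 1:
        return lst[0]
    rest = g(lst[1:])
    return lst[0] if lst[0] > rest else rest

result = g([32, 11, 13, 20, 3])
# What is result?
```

Recursive max over [32, 11, 13, 20, 3] = 32

Answer: 32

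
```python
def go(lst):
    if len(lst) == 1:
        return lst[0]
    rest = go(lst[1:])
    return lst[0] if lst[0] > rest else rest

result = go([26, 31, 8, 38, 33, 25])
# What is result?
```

Recursive max over [26, 31, 8, 38, 33, 25] = 38

Answer: 38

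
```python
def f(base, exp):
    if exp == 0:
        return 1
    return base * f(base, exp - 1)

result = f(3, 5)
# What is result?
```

f(3, 5) = 3 * 3 * 3 * 3 * 3 = 243

Answer: 243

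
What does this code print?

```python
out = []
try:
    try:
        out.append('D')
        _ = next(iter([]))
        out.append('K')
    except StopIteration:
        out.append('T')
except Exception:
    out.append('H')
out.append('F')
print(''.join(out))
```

Execution trace: 'D' (inner try body) → 'T' (inner except StopIteration) → 'F' (after the try/except). Output: DTF

Answer: DTF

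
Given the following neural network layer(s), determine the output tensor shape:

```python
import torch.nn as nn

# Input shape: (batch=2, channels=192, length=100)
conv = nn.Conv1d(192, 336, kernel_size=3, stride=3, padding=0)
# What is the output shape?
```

Input: (2, 192, 100) -> Output: (2, 336, 33)

Answer: (2, 336, 33)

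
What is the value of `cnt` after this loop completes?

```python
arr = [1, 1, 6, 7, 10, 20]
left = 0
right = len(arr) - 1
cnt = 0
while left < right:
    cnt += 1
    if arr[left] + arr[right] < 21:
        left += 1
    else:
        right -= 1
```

Steps to find pair summing to 21
`cnt` takes the values: 0 → 1 → 2 → 3 → 4 → 5

Answer: 5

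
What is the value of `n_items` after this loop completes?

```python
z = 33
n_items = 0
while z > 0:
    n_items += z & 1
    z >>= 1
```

Count set bits in 33 (binary: 0b100001)
`n_items` takes the values: 0 → 1 → 2

Answer: 2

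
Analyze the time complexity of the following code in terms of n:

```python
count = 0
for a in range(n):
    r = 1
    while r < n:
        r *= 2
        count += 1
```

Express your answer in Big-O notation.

Each loop level contributes: n × log n. Multiplying the contributions gives O(n log n).

Answer: O(n log n)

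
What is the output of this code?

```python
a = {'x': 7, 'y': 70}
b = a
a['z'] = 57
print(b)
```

Key concept: dict aliasing.
Step by step:
`a = {'x': 7, 'y': 70}` → a = {'x': 7, 'y': 70}
`b = a` → b = {'x': 7, 'y': 70} (same object as a)
`a['z'] = 57` → a = {'x': 7, 'y': 70, 'z': 57} (same object as b); b = {'x': 7, 'y': 70, 'z': 57} (same object as a)
`print(b)` → prints {'x': 7, 'y': 70, 'z': 57}

Answer: {'x': 7, 'y': 70, 'z': 57}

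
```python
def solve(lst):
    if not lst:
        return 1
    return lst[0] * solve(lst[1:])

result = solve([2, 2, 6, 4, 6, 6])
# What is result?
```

Product over [2, 2, 6, 4, 6, 6] = 2 * 2 * 6 * 4 * 6 * 6 = 3456

Answer: 3456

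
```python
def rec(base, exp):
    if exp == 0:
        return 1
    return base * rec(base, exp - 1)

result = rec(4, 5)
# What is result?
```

rec(4, 5) = 4 * 4 * 4 * 4 * 4 = 1024

Answer: 1024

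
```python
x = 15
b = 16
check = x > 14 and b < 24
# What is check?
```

Trace:
`x = 15` → x = 15
`b = 16` → b = 16
`check = x > 14 and b < 24` → check = True
So check = True

Answer: True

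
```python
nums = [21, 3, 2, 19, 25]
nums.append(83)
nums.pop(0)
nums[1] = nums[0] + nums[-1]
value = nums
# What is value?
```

Trace:
`nums = [21, 3, 2, 19, 25]` → nums = [21, 3, 2, 19, 25]
`nums.append(83)` → nums = [21, 3, 2, 19, 25, 83]
`nums.pop(0)` → nums = [3, 2, 19, 25, 83]
`nums[1] = nums[0] + nums[-1]` → nums = [3, 86, 19, 25, 83]
`value = nums` → value = [3, 86, 19, 25, 83]
So value = [3, 86, 19, 25, 83]

Answer: [3, 86, 19, 25, 83]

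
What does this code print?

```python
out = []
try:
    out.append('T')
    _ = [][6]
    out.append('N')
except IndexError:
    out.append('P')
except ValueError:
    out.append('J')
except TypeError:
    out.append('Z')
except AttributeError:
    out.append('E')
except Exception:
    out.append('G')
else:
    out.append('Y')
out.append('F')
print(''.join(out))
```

Execution trace: 'T' (try body) → 'P' (except IndexError) → 'F' (after the try/except). Output: TPF

Answer: TPF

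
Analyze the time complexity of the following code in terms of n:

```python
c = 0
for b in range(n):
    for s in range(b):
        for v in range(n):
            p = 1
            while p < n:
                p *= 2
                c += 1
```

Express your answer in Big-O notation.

Each loop level contributes: n × n × n × log n. Multiplying the contributions gives O(n^3 log n).

Answer: O(n^3 log n)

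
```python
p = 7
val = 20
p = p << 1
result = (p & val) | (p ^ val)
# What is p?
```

Trace:
`p = 7` → p = 7
`val = 20` → val = 20
`p = p << 1` → p = 14
`result = (p & val) | (p ^ val)` → result = 30
So p = 14

Answer: 14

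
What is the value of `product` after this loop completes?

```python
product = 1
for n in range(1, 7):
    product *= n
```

6! = 720
`product` takes the values: 1 → 2 → 6 → 24 → 120 → 720

Answer: 720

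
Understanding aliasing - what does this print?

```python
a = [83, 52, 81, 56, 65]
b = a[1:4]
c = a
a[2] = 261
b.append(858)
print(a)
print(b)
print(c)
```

Key concept: slice vs alias.
Step by step:
`a = [83, 52, 81, 56, 65]` → a = [83, 52, 81, 56, 65]
`b = a[1:4]` → b = [52, 81, 56]
`c = a` → c = [83, 52, 81, 56, 65] (same object as a)
`a[2] = 261` → a = [83, 52, 261, 56, 65] (same object as c); c = [83, 52, 261, 56, 65] (same object as a)
`b.append(858)` → b = [52, 81, 56, 858]
`print(a)` → prints [83, 52, 261, 56, 65]
`print(b)` → prints [52, 81, 56, 858]
`print(c)` → prints [83, 52, 261, 56, 65]

Answer:
[83, 52, 261, 56, 65]
[52, 81, 56, 858]
[83, 52, 261, 56, 65]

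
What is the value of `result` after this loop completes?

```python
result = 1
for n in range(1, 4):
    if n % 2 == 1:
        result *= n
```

Product of odd numbers 1 to 3
`result` takes the values: 1 → 3

Answer: 3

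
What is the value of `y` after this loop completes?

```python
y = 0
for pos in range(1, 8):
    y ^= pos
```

XOR of 1 to 7
`y` takes the values: 0 → 1 → 3 → 0 → 4 → 1 → 7 → 0

Answer: 0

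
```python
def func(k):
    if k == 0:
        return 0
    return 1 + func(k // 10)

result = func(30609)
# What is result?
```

Count of digits of 30609: 5

Answer: 5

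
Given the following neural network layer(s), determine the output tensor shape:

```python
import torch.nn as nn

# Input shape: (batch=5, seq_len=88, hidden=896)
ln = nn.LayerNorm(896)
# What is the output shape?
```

Input: (5, 88, 896) -> Output: (5, 88, 896)

Answer: (5, 88, 896)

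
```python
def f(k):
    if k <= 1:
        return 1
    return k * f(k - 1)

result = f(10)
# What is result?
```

f(10) = 10 * 9 * 8 * 7 * 6 * 5 * 4 * 3 * 2 * 1 = 3628800

Answer: 3628800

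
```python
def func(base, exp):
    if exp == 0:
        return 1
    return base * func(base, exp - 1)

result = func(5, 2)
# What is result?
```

func(5, 2) = 5 * 5 = 25

Answer: 25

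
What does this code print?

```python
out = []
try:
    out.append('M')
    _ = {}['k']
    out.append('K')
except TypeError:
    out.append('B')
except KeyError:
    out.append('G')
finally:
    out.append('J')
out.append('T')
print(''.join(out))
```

Execution trace: 'M' (try body) → 'G' (except KeyError) → 'J' (finally) → 'T' (after the try/except). Output: MGJT

Answer: MGJT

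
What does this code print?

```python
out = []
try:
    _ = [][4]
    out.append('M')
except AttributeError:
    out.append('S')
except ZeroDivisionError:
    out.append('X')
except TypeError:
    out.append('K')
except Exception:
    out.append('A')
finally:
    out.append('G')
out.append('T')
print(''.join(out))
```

Execution trace: 'A' (except Exception) → 'G' (finally) → 'T' (after the try/except). Output: AGT

Answer: AGT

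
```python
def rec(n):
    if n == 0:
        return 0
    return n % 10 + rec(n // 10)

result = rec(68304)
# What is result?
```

Sum of digits of 68304: 4 + 0 + 3 + 8 + 6 = 21

Answer: 21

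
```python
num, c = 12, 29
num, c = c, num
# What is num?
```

Trace:
`num, c = 12, 29` → num = 12; c = 29
`num, c = c, num` → num = 29; c = 12
So num = 29

Answer: 29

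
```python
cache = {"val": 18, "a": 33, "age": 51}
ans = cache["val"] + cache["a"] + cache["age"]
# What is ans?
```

Trace:
`cache = {"val": 18, "a": 33, "age": 51}` → cache = {'val': 18, 'a': 33, 'age': 51}
`ans = cache["val"] + cache["a"] + cache["age"]` → ans = 102
So ans = 102

Answer: 102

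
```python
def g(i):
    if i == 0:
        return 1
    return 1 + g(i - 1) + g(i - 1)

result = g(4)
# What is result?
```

g(i) = 1 + 2·g(i-1), g(0)=1. Closed form: (1+1)·2^4 - 1 = 31.

Answer: 31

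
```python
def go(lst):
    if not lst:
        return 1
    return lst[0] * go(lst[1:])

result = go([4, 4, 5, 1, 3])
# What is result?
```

Product over [4, 4, 5, 1, 3] = 4 * 4 * 5 * 1 * 3 = 240

Answer: 240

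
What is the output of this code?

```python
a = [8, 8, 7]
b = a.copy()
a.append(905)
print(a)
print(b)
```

Key concept: list.copy() creates independent copy.
Step by step:
`a = [8, 8, 7]` → a = [8, 8, 7]
`b = a.copy()` → b = [8, 8, 7]
`a.append(905)` → a = [8, 8, 7, 905]
`print(a)` → prints [8, 8, 7, 905]
`print(b)` → prints [8, 8, 7]

Answer:
[8, 8, 7, 905]
[8, 8, 7]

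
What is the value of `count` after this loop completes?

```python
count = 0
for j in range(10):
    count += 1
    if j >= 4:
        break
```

Loop breaks when j reaches 4, count is 5
`count` takes the values: 0 → 1 → 2 → 3 → 4 → 5

Answer: 5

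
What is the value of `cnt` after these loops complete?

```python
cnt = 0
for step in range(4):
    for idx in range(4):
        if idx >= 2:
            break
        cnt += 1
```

Inner breaks at 2, outer runs 4 times
`cnt` takes the values: 0 → 1 → 2 → 3 → 4 → 5 → 6 → 7 → 8

Answer: 8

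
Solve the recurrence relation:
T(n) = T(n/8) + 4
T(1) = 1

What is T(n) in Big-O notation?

Each step divides n by 8 and adds 4. After log_8(n) steps we reach T(1)=1. So T(n) = 4·log_8(n) + 1 = O(log n).

Answer: O(log n)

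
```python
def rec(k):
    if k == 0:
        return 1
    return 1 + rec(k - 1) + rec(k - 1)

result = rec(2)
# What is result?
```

rec(k) = 1 + 2·rec(k-1), rec(0)=1. Closed form: (1+1)·2^2 - 1 = 7.

Answer: 7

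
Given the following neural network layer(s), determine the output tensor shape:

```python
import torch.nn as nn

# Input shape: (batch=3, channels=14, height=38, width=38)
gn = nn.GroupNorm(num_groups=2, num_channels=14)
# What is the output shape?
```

Input: (3, 14, 38, 38) -> Output: (3, 14, 38, 38)

Answer: (3, 14, 38, 38)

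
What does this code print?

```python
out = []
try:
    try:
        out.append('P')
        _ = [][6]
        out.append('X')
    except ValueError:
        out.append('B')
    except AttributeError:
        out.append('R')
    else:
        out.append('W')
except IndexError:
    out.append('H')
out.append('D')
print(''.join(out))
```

Execution trace: 'P' (try body) → 'H' (outer except IndexError) → 'D' (after the try/except). Output: PHD

Answer: PHD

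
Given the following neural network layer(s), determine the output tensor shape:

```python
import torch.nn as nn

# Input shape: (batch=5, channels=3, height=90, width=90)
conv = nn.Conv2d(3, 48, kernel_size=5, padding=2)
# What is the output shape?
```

Input: (5, 3, 90, 90) -> Output: (5, 48, 90, 90)

Answer: (5, 48, 90, 90)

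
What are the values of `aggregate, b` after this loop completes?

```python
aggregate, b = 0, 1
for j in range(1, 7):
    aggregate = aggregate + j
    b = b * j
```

Sum and factorial of 1 to 6
`aggregate, b` takes the values: (0, 1) → (1, 1) → (3, 1) → (3, 2) → (6, 2) → (6, 6) → (10, 6) → (10, 24) → (15, 24) → (15, 120) → (21, 120) → (21, 720)

Answer: 21, 720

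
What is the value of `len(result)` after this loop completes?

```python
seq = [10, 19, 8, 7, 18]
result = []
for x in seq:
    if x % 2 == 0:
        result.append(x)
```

Count even numbers in [10, 19, 8, 7, 18]
`result` takes the values: [] → [10] → [10, 8] → [10, 8, 18]
So `len(result)` = 3

Answer: 3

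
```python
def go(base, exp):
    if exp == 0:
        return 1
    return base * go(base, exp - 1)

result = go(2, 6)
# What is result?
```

go(2, 6) = 2 * 2 * 2 * 2 * 2 * 2 = 64

Answer: 64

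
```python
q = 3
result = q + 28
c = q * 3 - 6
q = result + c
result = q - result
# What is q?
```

Trace:
`q = 3` → q = 3
`result = q + 28` → result = 31
`c = q * 3 - 6` → c = 3
`q = result + c` → q = 34
`result = q - result` → result = 3
So q = 34

Answer: 34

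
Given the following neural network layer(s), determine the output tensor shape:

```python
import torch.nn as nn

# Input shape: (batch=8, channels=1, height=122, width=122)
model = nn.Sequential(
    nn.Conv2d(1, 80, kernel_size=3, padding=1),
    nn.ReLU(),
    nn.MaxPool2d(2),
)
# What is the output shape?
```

Input: (8, 1, 122, 122) -> after Conv2d: (8, 80, 122, 122) -> after ReLU: (8, 80, 122, 122) -> Output: (8, 80, 61, 61)

Answer: (8, 80, 61, 61)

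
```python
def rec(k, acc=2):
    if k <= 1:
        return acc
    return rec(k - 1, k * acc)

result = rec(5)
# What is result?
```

Accumulator trace (n, acc): (5, 2) -> (4, 10) -> (3, 40) -> (2, 120) -> (1, 240) -> return 240

Answer: 240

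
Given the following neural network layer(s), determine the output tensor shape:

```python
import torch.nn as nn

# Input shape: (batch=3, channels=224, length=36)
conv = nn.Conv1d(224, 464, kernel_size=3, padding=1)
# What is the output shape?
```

Input: (3, 224, 36) -> Output: (3, 464, 36)

Answer: (3, 464, 36)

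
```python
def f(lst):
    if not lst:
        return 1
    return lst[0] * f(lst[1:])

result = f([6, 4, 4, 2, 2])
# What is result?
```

Product over [6, 4, 4, 2, 2] = 6 * 4 * 4 * 2 * 2 = 384

Answer: 384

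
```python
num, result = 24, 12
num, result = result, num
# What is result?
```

Trace:
`num, result = 24, 12` → num = 24; result = 12
`num, result = result, num` → num = 12; result = 24
So result = 24

Answer: 24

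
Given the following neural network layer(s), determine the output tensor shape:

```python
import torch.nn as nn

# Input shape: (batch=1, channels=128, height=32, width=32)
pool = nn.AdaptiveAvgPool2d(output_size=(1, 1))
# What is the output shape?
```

Input: (1, 128, 32, 32) -> Output: (1, 128, 1, 1)

Answer: (1, 128, 1, 1)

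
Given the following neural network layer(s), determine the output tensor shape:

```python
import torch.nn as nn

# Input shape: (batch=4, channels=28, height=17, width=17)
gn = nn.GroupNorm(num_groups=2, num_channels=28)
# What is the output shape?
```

Input: (4, 28, 17, 17) -> Output: (4, 28, 17, 17)

Answer: (4, 28, 17, 17)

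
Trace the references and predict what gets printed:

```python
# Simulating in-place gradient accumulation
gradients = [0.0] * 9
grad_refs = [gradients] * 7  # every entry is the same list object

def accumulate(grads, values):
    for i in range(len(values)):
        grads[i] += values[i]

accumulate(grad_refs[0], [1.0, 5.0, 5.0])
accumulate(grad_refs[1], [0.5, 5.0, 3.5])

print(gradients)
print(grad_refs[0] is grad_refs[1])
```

Key concept: gradient accumulation aliasing.
Step by step:
`gradients = [0.0] * 9` → gradients = [0.0, 0.0, 0.0, 0.0, 0.0, 0.0, 0.0, 0.0, 0.0]
`grad_refs = [gradients] * 7` → grad_refs = [[0.0, 0.0, 0.0, 0.0, 0.0, 0.0, 0.0, 0.0, 0.0], [0.0, 0.0, 0.0, 0.0, 0.0, 0.0, 0.0, 0.0, 0.0], [0.0, 0.0, 0.0, 0.0, 0.0, 0.0, 0.0, 0.0, 0.0], [0.0, 0.0, 0.0, 0.0, 0.0, 0.0, 0.0, 0.0, 0.0], [0.0, 0.0, 0.0, 0.0, 0.0, 0.0, 0.0, 0.0, 0.0], [0.0, 0.0, 0.0, 0.0, 0.0, 0.0, 0.0, 0.0, 0.0], [0.0, 0.0, 0.0, 0.0, 0.0, 0.0, 0.0, 0.0, 0.0]]
`accumulate(grad_refs[0], [1.0, 5.0, 5.0])` → gradients = [1.0, 5.0, 5.0, 0.0, 0.0, 0.0, 0.0, 0.0, 0.0]; grad_refs = [[1.0, 5.0, 5.0, 0.0, 0.0, 0.0, 0.0, 0.0, 0.0], [1.0, 5.0, 5.0, 0.0, 0.0, 0.0, 0.0, 0.0, 0.0], [1.0, 5.0, 5.0, 0.0, 0.0, 0.0, 0.0, 0.0, 0.0], [1.0, 5.0, 5.0, 0.0, 0.0, 0.0, 0.0, 0.0, 0.0], [1.0, 5.0, 5.0, 0.0, 0.0, 0.0, 0.0, 0.0, 0.0], [1.0, 5.0, 5.0, 0.0, 0.0, 0.0, 0.0, 0.0, 0.0], [1.0, 5.0, 5.0, 0.0, 0.0, 0.0, 0.0, 0.0, 0.0]]
`accumulate(grad_refs[1], [0.5, 5.0, 3.5])` → gradients = [1.5, 10.0, 8.5, 0.0, 0.0, 0.0, 0.0, 0.0, 0.0]; grad_refs = [[1.5, 10.0, 8.5, 0.0, 0.0, 0.0, 0.0, 0.0, 0.0], [1.5, 10.0, 8.5, 0.0, 0.0, 0.0, 0.0, 0.0, 0.0], [1.5, 10.0, 8.5, 0.0, 0.0, 0.0, 0.0, 0.0, 0.0], [1.5, 10.0, 8.5, 0.0, 0.0, 0.0, 0.0, 0.0, 0.0], [1.5, 10.0, 8.5, 0.0, 0.0, 0.0, 0.0, 0.0, 0.0], [1.5, 10.0, 8.5, 0.0, 0.0, 0.0, 0.0, 0.0, 0.0], [1.5, 10.0, 8.5, 0.0, 0.0, 0.0, 0.0, 0.0, 0.0]]
`print(gradients)` → prints [1.5, 10.0, 8.5, 0.0, 0.0, 0.0, 0.0, 0.0, 0.0]
`print(grad_refs[0] is grad_refs[1])` → prints True

Answer:
[1.5, 10.0, 8.5, 0.0, 0.0, 0.0, 0.0, 0.0, 0.0]
True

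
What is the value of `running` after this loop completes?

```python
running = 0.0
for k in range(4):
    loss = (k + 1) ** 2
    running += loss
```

Sum of squared losses 1² + 2² + ... + 4²
`running` takes the values: 0.0 → 1.0 → 5.0 → 14.0 → 30.0

Answer: 30.0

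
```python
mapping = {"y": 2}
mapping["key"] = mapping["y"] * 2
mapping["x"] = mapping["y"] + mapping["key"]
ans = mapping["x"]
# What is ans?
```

Trace:
`mapping = {"y": 2}` → mapping = {'y': 2}
`mapping["key"] = mapping["y"] * 2` → mapping = {'y': 2, 'key': 4}
`mapping["x"] = mapping["y"] + mapping["key"]` → mapping = {'y': 2, 'key': 4, 'x': 6}
`ans = mapping["x"]` → ans = 6
So ans = 6

Answer: 6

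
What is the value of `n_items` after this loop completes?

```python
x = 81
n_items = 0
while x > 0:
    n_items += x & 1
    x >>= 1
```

Count set bits in 81 (binary: 0b1010001)
`n_items` takes the values: 0 → 1 → 2 → 3

Answer: 3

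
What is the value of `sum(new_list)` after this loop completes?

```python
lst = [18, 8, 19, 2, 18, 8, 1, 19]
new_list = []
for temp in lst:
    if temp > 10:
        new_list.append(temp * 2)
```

Sum of doubled values > 10
`new_list` takes the values: [] → [36] → [36, 38] → [36, 38, 36] → [36, 38, 36, 38]
So `sum(new_list)` = 148

Answer: 148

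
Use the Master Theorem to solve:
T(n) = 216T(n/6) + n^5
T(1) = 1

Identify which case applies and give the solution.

a=216, b=6, f(n)=n^5. log_6(216) = 3. Since c=5 > 3 and the regularity condition holds (216(n/6)^5 = (216/6^5)n^5 with 216/6^5 < 1), Case 3 applies: T(n) = Θ(f(n)) = O(n^5).

Answer: O(n^5) - Case 3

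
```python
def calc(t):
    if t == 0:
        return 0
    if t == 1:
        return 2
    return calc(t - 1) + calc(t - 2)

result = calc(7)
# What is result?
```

Build up from base cases: calc(0)=0, calc(1)=2, calc(2)=2, calc(3)=4, calc(4)=6, calc(5)=10, calc(6)=16, ..., calc(7)=26

Answer: 26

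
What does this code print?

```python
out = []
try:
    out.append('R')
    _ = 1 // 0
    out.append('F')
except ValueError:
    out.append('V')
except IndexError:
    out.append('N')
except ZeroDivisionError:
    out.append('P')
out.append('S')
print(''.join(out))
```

Execution trace: 'R' (try body) → 'P' (except ZeroDivisionError) → 'S' (after the try/except). Output: RPS

Answer: RPS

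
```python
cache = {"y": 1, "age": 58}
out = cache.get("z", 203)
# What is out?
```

Trace:
`cache = {"y": 1, "age": 58}` → cache = {'y': 1, 'age': 58}
`out = cache.get("z", 203)` → out = 203
So out = 203

Answer: 203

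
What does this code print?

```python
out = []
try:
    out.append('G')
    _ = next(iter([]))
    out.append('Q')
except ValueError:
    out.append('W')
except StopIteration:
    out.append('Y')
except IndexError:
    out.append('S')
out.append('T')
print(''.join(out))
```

Execution trace: 'G' (try body) → 'Y' (except StopIteration) → 'T' (after the try/except). Output: GYT

Answer: GYT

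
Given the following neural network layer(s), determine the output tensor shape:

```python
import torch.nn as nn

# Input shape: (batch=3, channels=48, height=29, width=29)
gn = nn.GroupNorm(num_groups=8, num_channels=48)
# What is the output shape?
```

Input: (3, 48, 29, 29) -> Output: (3, 48, 29, 29)

Answer: (3, 48, 29, 29)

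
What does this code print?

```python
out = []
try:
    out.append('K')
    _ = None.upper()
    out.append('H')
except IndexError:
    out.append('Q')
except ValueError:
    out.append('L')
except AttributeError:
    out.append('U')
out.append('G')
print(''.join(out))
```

Execution trace: 'K' (try body) → 'U' (except AttributeError) → 'G' (after the try/except). Output: KUG

Answer: KUG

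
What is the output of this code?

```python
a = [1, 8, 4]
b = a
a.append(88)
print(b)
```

Key concept: basic list aliasing.
Step by step:
`a = [1, 8, 4]` → a = [1, 8, 4]
`b = a` → b = [1, 8, 4] (same object as a)
`a.append(88)` → a = [1, 8, 4, 88] (same object as b); b = [1, 8, 4, 88] (same object as a)
`print(b)` → prints [1, 8, 4, 88]

Answer: [1, 8, 4, 88]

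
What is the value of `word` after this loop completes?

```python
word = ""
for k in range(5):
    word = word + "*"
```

Repeat '*' 5 times
`word` takes the values: "" → "*" → "**" → "***" → "****" → "*****"

Answer: "*****"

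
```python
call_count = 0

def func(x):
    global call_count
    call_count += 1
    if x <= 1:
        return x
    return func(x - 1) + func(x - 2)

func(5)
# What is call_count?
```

Calls(x) = 1 + Calls(x-1) + Calls(x-2); Calls(0)=Calls(1)=1. For x=5 this gives 15.

Answer: 15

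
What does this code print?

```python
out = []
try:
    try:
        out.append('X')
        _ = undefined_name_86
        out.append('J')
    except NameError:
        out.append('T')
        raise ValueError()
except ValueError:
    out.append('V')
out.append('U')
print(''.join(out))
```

Execution trace: 'X' (inner try body) → 'T' (inner except NameError) → 'V' (outer except ValueError) → 'U' (after the try/except). Output: XTVU

Answer: XTVU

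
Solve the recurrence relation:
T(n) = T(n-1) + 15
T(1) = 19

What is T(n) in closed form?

Unrolling: T(n) = T(1) + 15·(n-1) = 19 + 15(n-1) = 15n + 4.

Answer: T(n) = 15n + 4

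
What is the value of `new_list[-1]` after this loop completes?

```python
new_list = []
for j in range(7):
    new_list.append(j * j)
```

Last element of squares 0 to 6
`new_list` takes the values: [] → [0] → [0, 1] → [0, 1, 4] → [0, 1, 4, 9] → [0, 1, 4, 9, 16] → [0, 1, 4, 9, 16, 25] → [0, 1, 4, 9, 16, 25, 36]
So `new_list[-1]` = 36

Answer: 36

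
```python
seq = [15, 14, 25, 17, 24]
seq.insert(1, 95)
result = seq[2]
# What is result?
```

Trace:
`seq = [15, 14, 25, 17, 24]` → seq = [15, 14, 25, 17, 24]
`seq.insert(1, 95)` → seq = [15, 95, 14, 25, 17, 24]
`result = seq[2]` → result = 14
So result = 14

Answer: 14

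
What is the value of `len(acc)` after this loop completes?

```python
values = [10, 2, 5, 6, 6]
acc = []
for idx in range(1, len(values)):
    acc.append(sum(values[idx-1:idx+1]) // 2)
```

Number of 2-element averages
`acc` takes the values: [] → [6] → [6, 3] → [6, 3, 5] → [6, 3, 5, 6]
So `len(acc)` = 4

Answer: 4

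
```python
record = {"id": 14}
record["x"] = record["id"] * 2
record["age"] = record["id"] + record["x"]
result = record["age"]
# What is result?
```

Trace:
`record = {"id": 14}` → record = {'id': 14}
`record["x"] = record["id"] * 2` → record = {'id': 14, 'x': 28}
`record["age"] = record["id"] + record["x"]` → record = {'id': 14, 'x': 28, 'age': 42}
`result = record["age"]` → result = 42
So result = 42

Answer: 42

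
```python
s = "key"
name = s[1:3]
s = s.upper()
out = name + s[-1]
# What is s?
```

Trace:
`s = "key"` → s = 'key'
`name = s[1:3]` → name = 'ey'
`s = s.upper()` → s = 'KEY'
`out = name + s[-1]` → out = 'eyY'
So s = 'KEY'

Answer: 'KEY'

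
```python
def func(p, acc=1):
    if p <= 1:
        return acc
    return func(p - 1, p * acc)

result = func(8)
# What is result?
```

Accumulator trace (n, acc): (8, 1) -> (7, 8) -> (6, 56) -> (5, 336) -> (4, 1680) -> (3, 6720) -> (2, 20160) -> (1, 40320) -> return 40320

Answer: 40320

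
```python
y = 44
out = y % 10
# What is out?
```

Trace:
`y = 44` → y = 44
`out = y % 10` → out = 4
So out = 4

Answer: 4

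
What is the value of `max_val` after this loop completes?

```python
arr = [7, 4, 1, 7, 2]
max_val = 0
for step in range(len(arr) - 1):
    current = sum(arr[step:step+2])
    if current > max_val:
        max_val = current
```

Max sum of 2-element window in [7, 4, 1, 7, 2]
`max_val` takes the values: 0 → 11

Answer: 11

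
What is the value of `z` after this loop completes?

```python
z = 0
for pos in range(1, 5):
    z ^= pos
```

XOR of 1 to 4
`z` takes the values: 0 → 1 → 3 → 0 → 4

Answer: 4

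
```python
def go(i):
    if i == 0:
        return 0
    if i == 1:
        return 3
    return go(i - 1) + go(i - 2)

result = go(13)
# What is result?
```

Build up from base cases: go(0)=0, go(1)=3, go(2)=3, go(3)=6, go(4)=9, go(5)=15, go(6)=24, ..., go(13)=699

Answer: 699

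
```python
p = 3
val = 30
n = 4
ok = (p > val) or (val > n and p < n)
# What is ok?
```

Trace:
`p = 3` → p = 3
`val = 30` → val = 30
`n = 4` → n = 4
`ok = (p > val) or (val > n and p < n)` → ok = True
So ok = True

Answer: True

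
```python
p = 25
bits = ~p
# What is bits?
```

Trace:
`p = 25` → p = 25
`bits = ~p` → bits = -26
So bits = -26

Answer: -26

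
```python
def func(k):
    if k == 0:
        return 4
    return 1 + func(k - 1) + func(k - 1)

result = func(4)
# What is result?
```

func(k) = 1 + 2·func(k-1), func(0)=4. Closed form: (4+1)·2^4 - 1 = 79.

Answer: 79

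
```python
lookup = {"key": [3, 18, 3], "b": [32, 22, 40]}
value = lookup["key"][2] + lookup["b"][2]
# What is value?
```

Trace:
`lookup = {"key": [3, 18, 3], "b": [32, 22, 40]}` → lookup = {'key': [3, 18, 3], 'b': [32, 22, 40]}
`value = lookup["key"][2] + lookup["b"][2]` → value = 43
So value = 43

Answer: 43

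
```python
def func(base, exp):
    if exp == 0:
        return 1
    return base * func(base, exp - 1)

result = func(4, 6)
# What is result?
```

func(4, 6) = 4 * 4 * 4 * 4 * 4 * 4 = 4096

Answer: 4096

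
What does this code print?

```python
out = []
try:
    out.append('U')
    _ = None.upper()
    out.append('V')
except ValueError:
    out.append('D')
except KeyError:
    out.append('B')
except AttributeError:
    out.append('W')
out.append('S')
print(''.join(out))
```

Execution trace: 'U' (try body) → 'W' (except AttributeError) → 'S' (after the try/except). Output: UWS

Answer: UWS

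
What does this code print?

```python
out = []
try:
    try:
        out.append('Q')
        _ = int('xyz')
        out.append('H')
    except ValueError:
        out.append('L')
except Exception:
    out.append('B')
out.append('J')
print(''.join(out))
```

Execution trace: 'Q' (inner try body) → 'L' (inner except ValueError) → 'J' (after the try/except). Output: QLJ

Answer: QLJ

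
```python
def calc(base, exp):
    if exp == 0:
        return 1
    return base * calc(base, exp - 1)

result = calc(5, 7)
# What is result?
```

calc(5, 7) = 5 * 5 * 5 * 5 * 5 * 5 * 5 = 78125

Answer: 78125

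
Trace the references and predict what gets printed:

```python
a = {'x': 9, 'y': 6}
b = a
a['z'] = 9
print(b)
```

Key concept: dict aliasing.
Step by step:
`a = {'x': 9, 'y': 6}` → a = {'x': 9, 'y': 6}
`b = a` → b = {'x': 9, 'y': 6} (same object as a)
`a['z'] = 9` → a = {'x': 9, 'y': 6, 'z': 9} (same object as b); b = {'x': 9, 'y': 6, 'z': 9} (same object as a)
`print(b)` → prints {'x': 9, 'y': 6, 'z': 9}

Answer: {'x': 9, 'y': 6, 'z': 9}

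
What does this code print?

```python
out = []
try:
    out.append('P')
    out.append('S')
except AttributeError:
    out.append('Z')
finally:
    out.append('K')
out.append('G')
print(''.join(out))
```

Execution trace: 'P' (try body) → 'S' (try body, no exception) → 'K' (finally) → 'G' (after the try/except). Output: PSKG

Answer: PSKG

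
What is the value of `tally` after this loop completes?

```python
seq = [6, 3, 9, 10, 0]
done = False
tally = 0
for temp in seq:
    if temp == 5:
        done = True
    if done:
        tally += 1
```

Count elements after first 5 in [6, 3, 9, 10, 0]
`tally` takes the values: 0

Answer: 0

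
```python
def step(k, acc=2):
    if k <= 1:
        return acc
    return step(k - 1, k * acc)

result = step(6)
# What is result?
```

Accumulator trace (n, acc): (6, 2) -> (5, 12) -> (4, 60) -> (3, 240) -> (2, 720) -> (1, 1440) -> return 1440

Answer: 1440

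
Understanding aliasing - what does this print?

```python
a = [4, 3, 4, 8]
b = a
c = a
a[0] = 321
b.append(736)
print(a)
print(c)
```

Key concept: multiple aliases.
Step by step:
`a = [4, 3, 4, 8]` → a = [4, 3, 4, 8]
`b = a` → b = [4, 3, 4, 8] (same object as a)
`c = a` → c = [4, 3, 4, 8] (same object as a, b)
`a[0] = 321` → a = [321, 3, 4, 8] (same object as b, c); b = [321, 3, 4, 8] (same object as a, c); c = [321, 3, 4, 8] (same object as a, b)
`b.append(736)` → a = [321, 3, 4, 8, 736] (same object as b, c); b = [321, 3, 4, 8, 736] (same object as a, c); c = [321, 3, 4, 8, 736] (same object as a, b)
`print(a)` → prints [321, 3, 4, 8, 736]
`print(c)` → prints [321, 3, 4, 8, 736]

Answer:
[321, 3, 4, 8, 736]
[321, 3, 4, 8, 736]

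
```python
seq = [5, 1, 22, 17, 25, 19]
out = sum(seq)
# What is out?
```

Trace:
`seq = [5, 1, 22, 17, 25, 19]` → seq = [5, 1, 22, 17, 25, 19]
`out = sum(seq)` → out = 89
So out = 89

Answer: 89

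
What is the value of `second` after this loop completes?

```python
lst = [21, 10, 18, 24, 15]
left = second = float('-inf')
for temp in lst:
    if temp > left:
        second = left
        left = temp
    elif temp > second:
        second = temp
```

Second largest (with repeats) in [21, 10, 18, 24, 15]
`second` takes the values: -inf → 10 → 18 → 21

Answer: 21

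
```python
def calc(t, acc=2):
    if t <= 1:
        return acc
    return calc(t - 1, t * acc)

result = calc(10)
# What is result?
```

Accumulator trace (n, acc): (10, 2) -> (9, 20) -> (8, 180) -> (7, 1440) -> (6, 10080) -> (5, 60480) -> (4, 302400) -> (3, 1209600) -> (2, 3628800) -> (1, 7257600) -> return 7257600

Answer: 7257600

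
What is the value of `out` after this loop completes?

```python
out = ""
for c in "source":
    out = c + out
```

Reverse 'source'
`out` takes the values: "" → "s" → "os" → "uos" → "ruos" → "cruos" → "ecruos"

Answer: "ecruos"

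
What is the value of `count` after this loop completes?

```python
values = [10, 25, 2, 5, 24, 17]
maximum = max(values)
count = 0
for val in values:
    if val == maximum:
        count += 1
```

Count of max value 25 in [10, 25, 2, 5, 24, 17]
`count` takes the values: 0 → 1

Answer: 1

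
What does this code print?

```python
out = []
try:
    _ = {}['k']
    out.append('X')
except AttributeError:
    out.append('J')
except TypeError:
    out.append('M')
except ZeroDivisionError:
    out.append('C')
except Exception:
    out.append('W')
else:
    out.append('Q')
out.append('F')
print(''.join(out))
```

Execution trace: 'W' (except Exception) → 'F' (after the try/except). Output: WF

Answer: WF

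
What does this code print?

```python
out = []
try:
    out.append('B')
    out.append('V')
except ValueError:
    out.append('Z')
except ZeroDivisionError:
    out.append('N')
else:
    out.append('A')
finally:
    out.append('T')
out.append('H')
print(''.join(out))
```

Execution trace: 'B' (try body) → 'V' (try body, no exception) → 'A' (else) → 'T' (finally) → 'H' (after the try/except). Output: BVATH

Answer: BVATH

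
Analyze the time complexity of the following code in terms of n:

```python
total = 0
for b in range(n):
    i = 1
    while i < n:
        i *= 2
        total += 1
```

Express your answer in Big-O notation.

Each loop level contributes: n × log n. Multiplying the contributions gives O(n log n).

Answer: O(n log n)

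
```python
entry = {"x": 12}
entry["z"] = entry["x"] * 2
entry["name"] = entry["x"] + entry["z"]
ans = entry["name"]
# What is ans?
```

Trace:
`entry = {"x": 12}` → entry = {'x': 12}
`entry["z"] = entry["x"] * 2` → entry = {'x': 12, 'z': 24}
`entry["name"] = entry["x"] + entry["z"]` → entry = {'x': 12, 'z': 24, 'name': 36}
`ans = entry["name"]` → ans = 36
So ans = 36

Answer: 36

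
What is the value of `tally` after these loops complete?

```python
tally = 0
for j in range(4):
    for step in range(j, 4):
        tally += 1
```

Upper triangle: 4 + 3 + ... + 1
`tally` takes the values: 0 → 1 → 2 → 3 → 4 → 5 → 6 → 7 → 8 → 9 → 10

Answer: 10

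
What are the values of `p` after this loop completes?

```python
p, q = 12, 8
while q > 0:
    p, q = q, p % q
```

GCD of 12 and 8
`p` takes the values: 12 → 8 → 4

Answer: 4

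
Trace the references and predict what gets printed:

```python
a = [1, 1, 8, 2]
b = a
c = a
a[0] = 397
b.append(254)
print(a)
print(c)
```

Key concept: multiple aliases.
Step by step:
`a = [1, 1, 8, 2]` → a = [1, 1, 8, 2]
`b = a` → b = [1, 1, 8, 2] (same object as a)
`c = a` → c = [1, 1, 8, 2] (same object as a, b)
`a[0] = 397` → a = [397, 1, 8, 2] (same object as b, c); b = [397, 1, 8, 2] (same object as a, c); c = [397, 1, 8, 2] (same object as a, b)
`b.append(254)` → a = [397, 1, 8, 2, 254] (same object as b, c); b = [397, 1, 8, 2, 254] (same object as a, c); c = [397, 1, 8, 2, 254] (same object as a, b)
`print(a)` → prints [397, 1, 8, 2, 254]
`print(c)` → prints [397, 1, 8, 2, 254]

Answer:
[397, 1, 8, 2, 254]
[397, 1, 8, 2, 254]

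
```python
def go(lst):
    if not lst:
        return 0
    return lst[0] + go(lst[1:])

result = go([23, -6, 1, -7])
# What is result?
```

23 + (-6) + 1 + (-7) + 0 = 11

Answer: 11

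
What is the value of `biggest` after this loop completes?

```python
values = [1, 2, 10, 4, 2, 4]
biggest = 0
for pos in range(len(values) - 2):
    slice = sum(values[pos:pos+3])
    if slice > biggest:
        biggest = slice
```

Max sum of 3-element window in [1, 2, 10, 4, 2, 4]
`biggest` takes the values: 0 → 13 → 16

Answer: 16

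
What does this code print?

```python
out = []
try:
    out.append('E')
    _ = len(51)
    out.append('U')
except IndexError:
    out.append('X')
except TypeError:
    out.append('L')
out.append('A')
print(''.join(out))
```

Execution trace: 'E' (try body) → 'L' (except TypeError) → 'A' (after the try/except). Output: ELA

Answer: ELA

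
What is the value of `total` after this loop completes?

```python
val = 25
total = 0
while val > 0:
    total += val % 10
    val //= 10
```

Sum digits of 25
`total` takes the values: 0 → 5 → 7

Answer: 7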